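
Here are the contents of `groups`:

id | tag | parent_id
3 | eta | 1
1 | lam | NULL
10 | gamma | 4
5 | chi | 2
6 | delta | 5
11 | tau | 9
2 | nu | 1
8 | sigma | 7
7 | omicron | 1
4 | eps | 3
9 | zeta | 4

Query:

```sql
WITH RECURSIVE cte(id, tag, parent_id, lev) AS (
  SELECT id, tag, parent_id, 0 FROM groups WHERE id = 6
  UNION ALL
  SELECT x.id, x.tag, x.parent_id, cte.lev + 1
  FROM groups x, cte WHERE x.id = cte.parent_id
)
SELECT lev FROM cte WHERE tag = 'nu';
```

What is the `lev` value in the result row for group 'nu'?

Base: id=6 (delta), parent_id=5, lev 0.
Iteration 1: join on id=5 -> chi (id 5, parent_id=2, lev 1).
Iteration 2: join on id=2 -> nu (id 2, parent_id=1, lev 2).
Iteration 3: join on id=1 -> lam (id 1, parent_id=NULL, lev 3).
Iteration 4: parent_id is NULL; no match; recursion stops.

2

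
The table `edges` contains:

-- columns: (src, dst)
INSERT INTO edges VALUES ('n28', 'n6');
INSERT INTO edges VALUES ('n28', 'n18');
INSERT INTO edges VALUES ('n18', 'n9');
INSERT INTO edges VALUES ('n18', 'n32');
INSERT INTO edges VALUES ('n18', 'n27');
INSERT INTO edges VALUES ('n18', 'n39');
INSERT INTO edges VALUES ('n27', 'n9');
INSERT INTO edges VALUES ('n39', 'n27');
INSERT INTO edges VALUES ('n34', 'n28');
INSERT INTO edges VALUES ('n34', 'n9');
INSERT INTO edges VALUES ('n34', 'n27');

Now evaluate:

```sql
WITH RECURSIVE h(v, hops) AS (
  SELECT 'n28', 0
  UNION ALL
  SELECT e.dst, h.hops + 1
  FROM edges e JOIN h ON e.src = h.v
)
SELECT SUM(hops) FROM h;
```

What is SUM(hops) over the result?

Base: (n28, hops=0).
Iteration 1: edges from {n28} -> (n18, hops=1), (n6, hops=1).
Iteration 2: edges from {n18,n6} -> (n27, hops=2), (n32, hops=2), (n39, hops=2), (n9, hops=2).
Iteration 3: edges from {n27,n32,n39,n9} -> (n27, hops=3), (n9, hops=3).
Iteration 4: edges from {n27,n9} -> (n9, hops=4).
Iteration 5: no outgoing edges from {n9}; recursion stops.
SUM(hops) = 0 + 1 + 1 + 2 + 2 + 2 + 2 + 3 + 3 + 4 = 20.

20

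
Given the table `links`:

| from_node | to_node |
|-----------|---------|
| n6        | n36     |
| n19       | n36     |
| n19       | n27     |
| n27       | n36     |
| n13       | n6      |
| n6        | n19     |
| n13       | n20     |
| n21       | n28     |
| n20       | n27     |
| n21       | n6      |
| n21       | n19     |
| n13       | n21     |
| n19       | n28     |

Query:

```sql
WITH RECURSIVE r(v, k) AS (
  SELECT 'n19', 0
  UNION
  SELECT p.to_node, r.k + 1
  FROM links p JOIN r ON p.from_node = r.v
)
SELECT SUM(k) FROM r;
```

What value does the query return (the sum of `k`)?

Base: (n19, k=0).
Iteration 1: edges from {n19} -> (n27, k=1), (n28, k=1), (n36, k=1).
Iteration 2: edges from {n27,n28,n36} -> (n36, k=2).
Iteration 3: no outgoing edges from {n36}; recursion stops.
SUM(k) = 0 + 1 + 1 + 1 + 2 = 5.

5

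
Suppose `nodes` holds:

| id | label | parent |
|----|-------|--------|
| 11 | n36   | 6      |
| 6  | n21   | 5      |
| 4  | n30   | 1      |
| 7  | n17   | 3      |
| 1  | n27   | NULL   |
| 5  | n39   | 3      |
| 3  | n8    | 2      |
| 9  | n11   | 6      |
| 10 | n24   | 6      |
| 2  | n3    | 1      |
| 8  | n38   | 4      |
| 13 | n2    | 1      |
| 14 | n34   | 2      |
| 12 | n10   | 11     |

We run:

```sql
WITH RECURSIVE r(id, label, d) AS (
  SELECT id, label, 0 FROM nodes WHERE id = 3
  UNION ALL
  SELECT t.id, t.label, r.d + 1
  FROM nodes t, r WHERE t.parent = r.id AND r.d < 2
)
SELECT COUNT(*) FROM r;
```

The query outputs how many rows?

4

Base: id=3 (n8) at d 0.
Iteration 1: rows with parent in {3} -> n39 (id 5, d 1), n17 (id 7, d 1).
Iteration 2: rows with parent in {5,7} -> n21 (id 6, d 2).
Iteration 3: d < 2 fails for all current rows; recursion stops.
Total rows emitted: 4.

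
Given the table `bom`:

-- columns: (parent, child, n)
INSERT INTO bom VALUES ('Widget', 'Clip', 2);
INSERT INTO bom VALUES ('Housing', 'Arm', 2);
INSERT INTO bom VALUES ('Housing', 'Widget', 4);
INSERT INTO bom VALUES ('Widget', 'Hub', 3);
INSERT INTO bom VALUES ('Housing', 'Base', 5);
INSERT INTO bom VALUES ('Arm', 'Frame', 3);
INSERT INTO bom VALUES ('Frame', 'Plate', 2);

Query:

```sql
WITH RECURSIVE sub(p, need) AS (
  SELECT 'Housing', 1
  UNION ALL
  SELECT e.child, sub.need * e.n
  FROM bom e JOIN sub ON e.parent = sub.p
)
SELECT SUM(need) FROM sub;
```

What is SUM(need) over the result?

Base: (Housing, need=1).
Iteration 1: components of {Housing} -> Arm = 1*2 = 2, Base = 1*5 = 5, Widget = 1*4 = 4.
Iteration 2: components of {Arm,Base,Widget} -> Clip = 4*2 = 8, Frame = 2*3 = 6, Hub = 4*3 = 12.
Iteration 3: components of {Clip,Frame,Hub} -> Plate = 6*2 = 12.
Iteration 4: no further components; recursion stops.
SUM(need) = 1 + 2 + 4 + 5 + 6 + 12 + 8 + 12 = 50.

50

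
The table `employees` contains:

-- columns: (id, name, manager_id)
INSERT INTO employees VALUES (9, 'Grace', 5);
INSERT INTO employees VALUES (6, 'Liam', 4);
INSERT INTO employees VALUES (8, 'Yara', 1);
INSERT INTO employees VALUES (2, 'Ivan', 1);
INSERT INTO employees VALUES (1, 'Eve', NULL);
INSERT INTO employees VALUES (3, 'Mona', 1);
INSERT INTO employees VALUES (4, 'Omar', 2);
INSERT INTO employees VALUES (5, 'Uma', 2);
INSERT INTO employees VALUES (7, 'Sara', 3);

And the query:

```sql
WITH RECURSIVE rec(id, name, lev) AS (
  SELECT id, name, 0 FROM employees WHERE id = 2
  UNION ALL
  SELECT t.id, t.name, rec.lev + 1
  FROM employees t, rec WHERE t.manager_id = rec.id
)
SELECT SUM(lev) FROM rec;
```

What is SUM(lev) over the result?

6

Base: id=2 (Ivan) at lev 0.
Iteration 1: rows with manager_id in {2} -> Omar (id 4, lev 1), Uma (id 5, lev 1).
Iteration 2: rows with manager_id in {4,5} -> Liam (id 6, lev 2), Grace (id 9, lev 2).
Iteration 3: no rows with manager_id in {6,9}; recursion stops.
SUM(lev) = 0 + 1 + 1 + 2 + 2 = 6.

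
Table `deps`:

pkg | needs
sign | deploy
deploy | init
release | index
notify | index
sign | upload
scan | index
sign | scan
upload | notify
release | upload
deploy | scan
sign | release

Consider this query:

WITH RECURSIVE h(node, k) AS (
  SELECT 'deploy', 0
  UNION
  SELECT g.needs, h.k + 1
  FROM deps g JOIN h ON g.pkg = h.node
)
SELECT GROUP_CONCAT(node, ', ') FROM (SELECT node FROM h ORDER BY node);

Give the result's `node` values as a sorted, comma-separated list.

Base: (deploy, k=0).
Iteration 1: edges from {deploy} -> (init, k=1), (scan, k=1).
Iteration 2: edges from {init,scan} -> (index, k=2).
Iteration 3: no outgoing edges from {index}; recursion stops.

deploy, index, init, scan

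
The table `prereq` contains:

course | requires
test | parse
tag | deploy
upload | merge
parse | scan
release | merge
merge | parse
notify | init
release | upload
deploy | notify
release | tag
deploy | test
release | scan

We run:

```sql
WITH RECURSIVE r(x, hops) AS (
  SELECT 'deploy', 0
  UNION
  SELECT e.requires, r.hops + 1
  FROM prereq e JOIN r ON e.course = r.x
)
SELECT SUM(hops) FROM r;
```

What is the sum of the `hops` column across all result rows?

Base: (deploy, hops=0).
Iteration 1: edges from {deploy} -> (notify, hops=1), (test, hops=1).
Iteration 2: edges from {notify,test} -> (init, hops=2), (parse, hops=2).
Iteration 3: edges from {init,parse} -> (scan, hops=3).
Iteration 4: no outgoing edges from {scan}; recursion stops.
SUM(hops) = 0 + 1 + 1 + 2 + 2 + 3 = 9.

9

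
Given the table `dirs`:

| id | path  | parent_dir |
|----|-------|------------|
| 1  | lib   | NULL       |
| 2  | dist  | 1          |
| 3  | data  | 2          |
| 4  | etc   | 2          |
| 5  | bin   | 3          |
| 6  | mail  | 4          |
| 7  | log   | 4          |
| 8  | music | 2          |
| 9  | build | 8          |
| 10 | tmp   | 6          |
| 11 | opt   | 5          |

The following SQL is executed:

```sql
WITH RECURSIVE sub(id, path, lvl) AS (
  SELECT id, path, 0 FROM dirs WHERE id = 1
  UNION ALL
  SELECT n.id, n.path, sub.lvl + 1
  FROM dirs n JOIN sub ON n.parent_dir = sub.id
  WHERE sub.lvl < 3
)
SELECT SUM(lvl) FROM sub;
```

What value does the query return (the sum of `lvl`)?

19

Base: id=1 (lib) at lvl 0.
Iteration 1: rows with parent_dir in {1} -> dist (id 2, lvl 1).
Iteration 2: rows with parent_dir in {2} -> data (id 3, lvl 2), etc (id 4, lvl 2), music (id 8, lvl 2).
Iteration 3: rows with parent_dir in {3,4,8} -> bin (id 5, lvl 3), mail (id 6, lvl 3), log (id 7, lvl 3), build (id 9, lvl 3).
Iteration 4: lvl < 3 fails for all current rows; recursion stops.
SUM(lvl) = 0 + 1 + 2 + 2 + 2 + 3 + 3 + 3 + 3 = 19.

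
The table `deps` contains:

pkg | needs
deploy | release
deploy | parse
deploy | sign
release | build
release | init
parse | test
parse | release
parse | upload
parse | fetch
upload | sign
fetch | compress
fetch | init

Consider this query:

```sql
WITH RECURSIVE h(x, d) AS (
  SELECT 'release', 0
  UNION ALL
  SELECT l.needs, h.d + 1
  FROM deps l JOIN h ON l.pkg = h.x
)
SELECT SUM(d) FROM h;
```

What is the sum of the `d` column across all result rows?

2

Base: (release, d=0).
Iteration 1: edges from {release} -> (build, d=1), (init, d=1).
Iteration 2: no outgoing edges from {build,init}; recursion stops.
SUM(d) = 0 + 1 + 1 = 2.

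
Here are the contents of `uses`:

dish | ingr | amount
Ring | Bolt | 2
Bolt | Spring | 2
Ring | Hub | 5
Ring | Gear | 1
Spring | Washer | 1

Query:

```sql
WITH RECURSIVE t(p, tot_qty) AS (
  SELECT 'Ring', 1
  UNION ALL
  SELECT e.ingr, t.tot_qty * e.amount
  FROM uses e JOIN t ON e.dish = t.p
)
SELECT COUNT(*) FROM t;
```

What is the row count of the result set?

6

Base: (Ring, tot_qty=1).
Iteration 1: components of {Ring} -> Bolt = 1*2 = 2, Gear = 1*1 = 1, Hub = 1*5 = 5.
Iteration 2: components of {Bolt,Gear,Hub} -> Spring = 2*2 = 4.
Iteration 3: components of {Spring} -> Washer = 4*1 = 4.
Iteration 4: no further components; recursion stops.
Total rows emitted: 6.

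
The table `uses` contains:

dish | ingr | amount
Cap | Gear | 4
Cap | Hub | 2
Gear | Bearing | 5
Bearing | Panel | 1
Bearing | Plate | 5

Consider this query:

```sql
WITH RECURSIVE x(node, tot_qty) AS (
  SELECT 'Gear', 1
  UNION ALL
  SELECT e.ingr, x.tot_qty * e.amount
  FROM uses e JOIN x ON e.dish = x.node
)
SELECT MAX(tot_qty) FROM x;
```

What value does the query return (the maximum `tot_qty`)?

25

Base: (Gear, tot_qty=1).
Iteration 1: components of {Gear} -> Bearing = 1*5 = 5.
Iteration 2: components of {Bearing} -> Panel = 5*1 = 5, Plate = 5*5 = 25.
Iteration 3: no further components; recursion stops.
tot_qty values: 1, 5, 5, 25; the maximum is 25.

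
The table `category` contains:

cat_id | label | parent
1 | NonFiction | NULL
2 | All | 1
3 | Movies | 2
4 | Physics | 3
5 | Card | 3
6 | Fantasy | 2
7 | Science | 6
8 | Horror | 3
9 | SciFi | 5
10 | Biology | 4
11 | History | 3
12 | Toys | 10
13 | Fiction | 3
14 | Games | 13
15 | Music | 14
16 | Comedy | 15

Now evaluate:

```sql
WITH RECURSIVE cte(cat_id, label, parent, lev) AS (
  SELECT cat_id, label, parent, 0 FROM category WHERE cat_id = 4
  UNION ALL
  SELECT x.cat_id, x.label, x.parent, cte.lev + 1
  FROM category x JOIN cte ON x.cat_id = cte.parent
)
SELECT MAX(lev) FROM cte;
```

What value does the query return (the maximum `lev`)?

Base: cat_id=4 (Physics), parent=3, lev 0.
Iteration 1: join on cat_id=3 -> Movies (id 3, parent=2, lev 1).
Iteration 2: join on cat_id=2 -> All (id 2, parent=1, lev 2).
Iteration 3: join on cat_id=1 -> NonFiction (id 1, parent=NULL, lev 3).
Iteration 4: parent is NULL; no match; recursion stops.
lev values: 0, 1, 2, 3; the maximum is 3.

3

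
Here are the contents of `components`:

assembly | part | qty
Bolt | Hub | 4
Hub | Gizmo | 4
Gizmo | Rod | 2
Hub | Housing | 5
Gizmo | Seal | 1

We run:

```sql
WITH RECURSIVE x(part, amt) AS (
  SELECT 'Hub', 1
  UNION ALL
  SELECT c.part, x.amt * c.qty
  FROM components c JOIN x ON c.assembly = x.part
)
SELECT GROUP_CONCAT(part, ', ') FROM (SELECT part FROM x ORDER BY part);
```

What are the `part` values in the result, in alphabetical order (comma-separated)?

Gizmo, Housing, Hub, Rod, Seal

Base: (Hub, amt=1).
Iteration 1: components of {Hub} -> Gizmo = 1*4 = 4, Housing = 1*5 = 5.
Iteration 2: components of {Gizmo,Housing} -> Rod = 4*2 = 8, Seal = 4*1 = 4.
Iteration 3: no further components; recursion stops.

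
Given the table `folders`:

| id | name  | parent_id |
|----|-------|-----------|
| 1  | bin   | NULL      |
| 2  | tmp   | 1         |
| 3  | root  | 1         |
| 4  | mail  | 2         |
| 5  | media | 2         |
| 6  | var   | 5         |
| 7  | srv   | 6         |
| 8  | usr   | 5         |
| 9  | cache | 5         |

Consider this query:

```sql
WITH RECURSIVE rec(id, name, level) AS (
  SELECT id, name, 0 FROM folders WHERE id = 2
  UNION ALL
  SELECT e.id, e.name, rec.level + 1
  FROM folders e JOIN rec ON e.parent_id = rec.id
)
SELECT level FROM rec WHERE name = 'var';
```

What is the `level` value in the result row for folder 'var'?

Base: id=2 (tmp) at level 0.
Iteration 1: rows with parent_id in {2} -> mail (id 4, level 1), media (id 5, level 1).
Iteration 2: rows with parent_id in {4,5} -> var (id 6, level 2), usr (id 8, level 2), cache (id 9, level 2).
Iteration 3: rows with parent_id in {6,8,9} -> srv (id 7, level 3).
Iteration 4: no rows with parent_id in {7}; recursion stops.

2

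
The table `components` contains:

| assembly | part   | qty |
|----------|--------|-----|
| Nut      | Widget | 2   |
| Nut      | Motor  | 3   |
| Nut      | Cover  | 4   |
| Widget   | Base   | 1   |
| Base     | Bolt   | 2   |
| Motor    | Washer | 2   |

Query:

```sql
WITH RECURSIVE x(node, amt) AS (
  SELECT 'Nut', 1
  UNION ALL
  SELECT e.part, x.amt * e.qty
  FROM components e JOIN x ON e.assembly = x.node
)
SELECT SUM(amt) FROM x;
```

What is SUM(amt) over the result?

22

Base: (Nut, amt=1).
Iteration 1: components of {Nut} -> Cover = 1*4 = 4, Motor = 1*3 = 3, Widget = 1*2 = 2.
Iteration 2: components of {Cover,Motor,Widget} -> Base = 2*1 = 2, Washer = 3*2 = 6.
Iteration 3: components of {Base,Washer} -> Bolt = 2*2 = 4.
Iteration 4: no further components; recursion stops.
SUM(amt) = 1 + 2 + 3 + 4 + 2 + 6 + 4 = 22.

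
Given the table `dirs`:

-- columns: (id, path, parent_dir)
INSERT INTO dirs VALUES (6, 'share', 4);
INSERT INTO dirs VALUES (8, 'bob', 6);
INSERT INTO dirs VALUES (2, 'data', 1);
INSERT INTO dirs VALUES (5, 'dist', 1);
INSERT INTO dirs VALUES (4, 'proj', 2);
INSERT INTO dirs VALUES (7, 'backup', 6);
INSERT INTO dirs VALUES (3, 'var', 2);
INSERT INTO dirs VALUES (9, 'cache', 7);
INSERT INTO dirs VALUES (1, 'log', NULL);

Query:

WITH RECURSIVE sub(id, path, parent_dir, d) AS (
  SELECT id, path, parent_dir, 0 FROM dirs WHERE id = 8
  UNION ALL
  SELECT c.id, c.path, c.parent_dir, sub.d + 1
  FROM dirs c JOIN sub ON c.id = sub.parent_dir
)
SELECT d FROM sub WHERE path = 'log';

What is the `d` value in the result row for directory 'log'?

4

Base: id=8 (bob), parent_dir=6, d 0.
Iteration 1: join on id=6 -> share (id 6, parent_dir=4, d 1).
Iteration 2: join on id=4 -> proj (id 4, parent_dir=2, d 2).
Iteration 3: join on id=2 -> data (id 2, parent_dir=1, d 3).
Iteration 4: join on id=1 -> log (id 1, parent_dir=NULL, d 4).
Iteration 5: parent_dir is NULL; no match; recursion stops.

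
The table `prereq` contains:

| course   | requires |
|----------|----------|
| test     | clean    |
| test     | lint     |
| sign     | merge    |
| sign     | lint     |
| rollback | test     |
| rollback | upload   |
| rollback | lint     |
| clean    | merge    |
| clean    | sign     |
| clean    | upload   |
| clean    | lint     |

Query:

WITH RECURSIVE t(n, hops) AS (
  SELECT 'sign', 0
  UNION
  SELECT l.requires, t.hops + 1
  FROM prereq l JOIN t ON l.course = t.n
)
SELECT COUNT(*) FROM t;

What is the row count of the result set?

3

Base: (sign, hops=0).
Iteration 1: edges from {sign} -> (lint, hops=1), (merge, hops=1).
Iteration 2: no outgoing edges from {lint,merge}; recursion stops.
Total rows emitted: 3.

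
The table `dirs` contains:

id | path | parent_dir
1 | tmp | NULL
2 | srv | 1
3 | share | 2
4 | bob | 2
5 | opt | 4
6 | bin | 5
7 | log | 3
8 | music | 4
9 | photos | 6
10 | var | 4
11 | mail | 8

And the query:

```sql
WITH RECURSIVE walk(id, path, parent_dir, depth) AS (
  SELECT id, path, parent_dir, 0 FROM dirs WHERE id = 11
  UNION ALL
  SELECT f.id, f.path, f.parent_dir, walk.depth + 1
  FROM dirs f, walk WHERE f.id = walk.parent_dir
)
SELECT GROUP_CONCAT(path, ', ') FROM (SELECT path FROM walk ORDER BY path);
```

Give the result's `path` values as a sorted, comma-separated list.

Base: id=11 (mail), parent_dir=8, depth 0.
Iteration 1: join on id=8 -> music (id 8, parent_dir=4, depth 1).
Iteration 2: join on id=4 -> bob (id 4, parent_dir=2, depth 2).
Iteration 3: join on id=2 -> srv (id 2, parent_dir=1, depth 3).
Iteration 4: join on id=1 -> tmp (id 1, parent_dir=NULL, depth 4).
Iteration 5: parent_dir is NULL; no match; recursion stops.

bob, mail, music, srv, tmp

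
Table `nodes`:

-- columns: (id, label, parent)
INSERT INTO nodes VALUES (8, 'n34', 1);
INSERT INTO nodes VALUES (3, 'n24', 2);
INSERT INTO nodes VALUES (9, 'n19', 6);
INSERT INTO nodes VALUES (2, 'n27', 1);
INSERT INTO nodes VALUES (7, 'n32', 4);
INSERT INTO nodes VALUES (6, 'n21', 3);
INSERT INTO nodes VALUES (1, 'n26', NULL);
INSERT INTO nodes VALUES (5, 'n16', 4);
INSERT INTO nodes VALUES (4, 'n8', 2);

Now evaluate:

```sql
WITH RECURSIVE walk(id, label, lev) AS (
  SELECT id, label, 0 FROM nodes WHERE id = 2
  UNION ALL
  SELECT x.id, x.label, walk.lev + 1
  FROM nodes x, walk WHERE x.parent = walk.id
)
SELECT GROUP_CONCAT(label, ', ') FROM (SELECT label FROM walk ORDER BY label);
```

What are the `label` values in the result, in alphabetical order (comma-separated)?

n16, n19, n21, n24, n27, n32, n8

Base: id=2 (n27) at lev 0.
Iteration 1: rows with parent in {2} -> n24 (id 3, lev 1), n8 (id 4, lev 1).
Iteration 2: rows with parent in {3,4} -> n16 (id 5, lev 2), n21 (id 6, lev 2), n32 (id 7, lev 2).
Iteration 3: rows with parent in {5,6,7} -> n19 (id 9, lev 3).
Iteration 4: no rows with parent in {9}; recursion stops.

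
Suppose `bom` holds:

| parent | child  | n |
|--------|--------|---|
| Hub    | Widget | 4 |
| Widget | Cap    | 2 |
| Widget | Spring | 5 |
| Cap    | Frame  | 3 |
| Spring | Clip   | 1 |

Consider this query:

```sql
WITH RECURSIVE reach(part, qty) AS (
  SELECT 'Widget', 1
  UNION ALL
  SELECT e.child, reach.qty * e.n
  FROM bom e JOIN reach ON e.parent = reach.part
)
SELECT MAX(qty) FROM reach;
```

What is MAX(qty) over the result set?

Base: (Widget, qty=1).
Iteration 1: components of {Widget} -> Cap = 1*2 = 2, Spring = 1*5 = 5.
Iteration 2: components of {Cap,Spring} -> Clip = 5*1 = 5, Frame = 2*3 = 6.
Iteration 3: no further components; recursion stops.
qty values: 1, 2, 5, 6, 5; the maximum is 6.

6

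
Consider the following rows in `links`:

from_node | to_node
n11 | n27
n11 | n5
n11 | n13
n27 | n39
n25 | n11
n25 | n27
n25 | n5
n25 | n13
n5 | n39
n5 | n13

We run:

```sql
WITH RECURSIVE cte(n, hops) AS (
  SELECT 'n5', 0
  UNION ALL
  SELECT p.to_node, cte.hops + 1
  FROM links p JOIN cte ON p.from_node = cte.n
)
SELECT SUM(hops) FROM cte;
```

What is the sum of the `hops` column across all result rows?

Base: (n5, hops=0).
Iteration 1: edges from {n5} -> (n13, hops=1), (n39, hops=1).
Iteration 2: no outgoing edges from {n13,n39}; recursion stops.
SUM(hops) = 0 + 1 + 1 = 2.

2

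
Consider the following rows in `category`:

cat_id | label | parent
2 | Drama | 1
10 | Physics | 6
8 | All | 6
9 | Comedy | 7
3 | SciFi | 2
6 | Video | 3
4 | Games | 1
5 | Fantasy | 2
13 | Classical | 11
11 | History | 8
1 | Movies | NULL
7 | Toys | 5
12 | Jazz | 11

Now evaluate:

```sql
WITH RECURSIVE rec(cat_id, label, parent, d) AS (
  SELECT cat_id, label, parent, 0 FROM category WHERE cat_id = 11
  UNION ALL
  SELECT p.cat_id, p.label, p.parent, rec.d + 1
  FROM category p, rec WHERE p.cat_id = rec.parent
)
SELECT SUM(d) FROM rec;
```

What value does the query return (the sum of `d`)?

Base: cat_id=11 (History), parent=8, d 0.
Iteration 1: join on cat_id=8 -> All (id 8, parent=6, d 1).
Iteration 2: join on cat_id=6 -> Video (id 6, parent=3, d 2).
Iteration 3: join on cat_id=3 -> SciFi (id 3, parent=2, d 3).
Iteration 4: join on cat_id=2 -> Drama (id 2, parent=1, d 4).
Iteration 5: join on cat_id=1 -> Movies (id 1, parent=NULL, d 5).
Iteration 6: parent is NULL; no match; recursion stops.
SUM(d) = 0 + 1 + 2 + 3 + 4 + 5 = 15.

15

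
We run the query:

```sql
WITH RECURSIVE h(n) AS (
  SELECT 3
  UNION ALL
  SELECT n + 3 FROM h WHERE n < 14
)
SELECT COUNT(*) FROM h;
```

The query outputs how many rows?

Base: n=3.
Iteration 1: 3 < 14 holds -> n = 3 + 3 = 6.
Iteration 2: 6 < 14 holds -> n = 6 + 3 = 9.
Iteration 3: 9 < 14 holds -> n = 9 + 3 = 12.
Iteration 4: 12 < 14 holds -> n = 12 + 3 = 15.
Iteration 5: 15 < 14 fails; recursion stops.
Total rows emitted: 5.

5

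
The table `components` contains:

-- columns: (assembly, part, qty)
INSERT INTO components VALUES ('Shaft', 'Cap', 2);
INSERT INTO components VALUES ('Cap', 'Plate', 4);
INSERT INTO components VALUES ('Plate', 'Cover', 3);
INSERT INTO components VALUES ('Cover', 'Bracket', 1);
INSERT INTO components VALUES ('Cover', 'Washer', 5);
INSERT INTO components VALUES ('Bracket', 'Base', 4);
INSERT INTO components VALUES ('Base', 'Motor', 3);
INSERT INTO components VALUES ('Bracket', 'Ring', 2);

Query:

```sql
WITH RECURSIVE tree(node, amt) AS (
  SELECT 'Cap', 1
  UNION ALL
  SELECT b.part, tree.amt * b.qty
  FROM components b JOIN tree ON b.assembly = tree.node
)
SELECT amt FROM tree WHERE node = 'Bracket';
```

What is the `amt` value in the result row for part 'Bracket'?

Base: (Cap, amt=1).
Iteration 1: components of {Cap} -> Plate = 1*4 = 4.
Iteration 2: components of {Plate} -> Cover = 4*3 = 12.
Iteration 3: components of {Cover} -> Bracket = 12*1 = 12, Washer = 12*5 = 60.
Iteration 4: components of {Bracket,Washer} -> Base = 12*4 = 48, Ring = 12*2 = 24.
Iteration 5: components of {Base,Ring} -> Motor = 48*3 = 144.
Iteration 6: no further components; recursion stops.

12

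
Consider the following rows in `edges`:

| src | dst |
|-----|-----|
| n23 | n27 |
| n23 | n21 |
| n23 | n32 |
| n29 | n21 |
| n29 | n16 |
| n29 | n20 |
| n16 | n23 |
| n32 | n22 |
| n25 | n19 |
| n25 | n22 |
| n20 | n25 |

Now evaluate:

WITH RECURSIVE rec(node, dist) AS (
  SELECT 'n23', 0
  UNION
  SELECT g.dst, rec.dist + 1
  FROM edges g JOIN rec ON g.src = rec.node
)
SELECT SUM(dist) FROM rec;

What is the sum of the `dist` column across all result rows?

Base: (n23, dist=0).
Iteration 1: edges from {n23} -> (n21, dist=1), (n27, dist=1), (n32, dist=1).
Iteration 2: edges from {n21,n27,n32} -> (n22, dist=2).
Iteration 3: no outgoing edges from {n22}; recursion stops.
SUM(dist) = 0 + 1 + 1 + 1 + 2 = 5.

5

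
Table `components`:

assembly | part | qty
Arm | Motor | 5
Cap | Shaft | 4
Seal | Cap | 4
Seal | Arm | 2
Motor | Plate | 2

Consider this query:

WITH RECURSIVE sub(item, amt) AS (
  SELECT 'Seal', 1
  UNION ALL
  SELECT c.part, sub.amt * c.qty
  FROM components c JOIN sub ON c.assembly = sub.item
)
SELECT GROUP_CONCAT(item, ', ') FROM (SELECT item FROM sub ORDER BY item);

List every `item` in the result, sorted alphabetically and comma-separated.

Arm, Cap, Motor, Plate, Seal, Shaft

Base: (Seal, amt=1).
Iteration 1: components of {Seal} -> Arm = 1*2 = 2, Cap = 1*4 = 4.
Iteration 2: components of {Arm,Cap} -> Motor = 2*5 = 10, Shaft = 4*4 = 16.
Iteration 3: components of {Motor,Shaft} -> Plate = 10*2 = 20.
Iteration 4: no further components; recursion stops.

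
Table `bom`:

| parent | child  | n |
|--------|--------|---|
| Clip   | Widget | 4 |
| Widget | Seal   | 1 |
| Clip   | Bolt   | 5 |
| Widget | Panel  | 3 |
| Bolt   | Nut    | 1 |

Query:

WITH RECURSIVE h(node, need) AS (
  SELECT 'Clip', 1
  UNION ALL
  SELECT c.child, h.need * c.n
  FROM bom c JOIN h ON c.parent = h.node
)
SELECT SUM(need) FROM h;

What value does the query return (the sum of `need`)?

Base: (Clip, need=1).
Iteration 1: components of {Clip} -> Bolt = 1*5 = 5, Widget = 1*4 = 4.
Iteration 2: components of {Bolt,Widget} -> Nut = 5*1 = 5, Panel = 4*3 = 12, Seal = 4*1 = 4.
Iteration 3: no further components; recursion stops.
SUM(need) = 1 + 4 + 5 + 4 + 12 + 5 = 31.

31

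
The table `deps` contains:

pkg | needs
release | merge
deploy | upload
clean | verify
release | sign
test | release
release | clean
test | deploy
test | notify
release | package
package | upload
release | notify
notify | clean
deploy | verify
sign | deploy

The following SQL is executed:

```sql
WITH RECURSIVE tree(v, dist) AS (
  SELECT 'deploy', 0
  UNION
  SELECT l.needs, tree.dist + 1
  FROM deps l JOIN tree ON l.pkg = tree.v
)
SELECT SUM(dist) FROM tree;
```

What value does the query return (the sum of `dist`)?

2

Base: (deploy, dist=0).
Iteration 1: edges from {deploy} -> (upload, dist=1), (verify, dist=1).
Iteration 2: no outgoing edges from {upload,verify}; recursion stops.
SUM(dist) = 0 + 1 + 1 = 2.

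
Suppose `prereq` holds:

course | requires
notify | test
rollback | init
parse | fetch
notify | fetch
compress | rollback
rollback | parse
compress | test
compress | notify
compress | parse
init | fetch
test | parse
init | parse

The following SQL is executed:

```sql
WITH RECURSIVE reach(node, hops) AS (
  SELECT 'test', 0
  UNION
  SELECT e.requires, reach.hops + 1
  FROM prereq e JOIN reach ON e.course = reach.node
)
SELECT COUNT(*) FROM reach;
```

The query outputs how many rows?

Base: (test, hops=0).
Iteration 1: edges from {test} -> (parse, hops=1).
Iteration 2: edges from {parse} -> (fetch, hops=2).
Iteration 3: no outgoing edges from {fetch}; recursion stops.
Total rows emitted: 3.

3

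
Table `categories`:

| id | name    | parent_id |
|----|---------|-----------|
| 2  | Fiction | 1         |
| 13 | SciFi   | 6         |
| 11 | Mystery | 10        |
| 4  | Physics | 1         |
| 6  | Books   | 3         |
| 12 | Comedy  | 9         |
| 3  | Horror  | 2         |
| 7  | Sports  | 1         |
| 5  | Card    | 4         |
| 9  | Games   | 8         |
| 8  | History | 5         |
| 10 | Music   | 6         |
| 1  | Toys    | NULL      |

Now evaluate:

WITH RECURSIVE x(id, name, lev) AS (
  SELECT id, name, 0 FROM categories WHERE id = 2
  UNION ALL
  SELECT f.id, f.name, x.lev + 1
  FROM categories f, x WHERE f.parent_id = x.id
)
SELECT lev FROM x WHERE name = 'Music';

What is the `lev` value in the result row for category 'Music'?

3

Base: id=2 (Fiction) at lev 0.
Iteration 1: rows with parent_id in {2} -> Horror (id 3, lev 1).
Iteration 2: rows with parent_id in {3} -> Books (id 6, lev 2).
Iteration 3: rows with parent_id in {6} -> Music (id 10, lev 3), SciFi (id 13, lev 3).
Iteration 4: rows with parent_id in {10,13} -> Mystery (id 11, lev 4).
Iteration 5: no rows with parent_id in {11}; recursion stops.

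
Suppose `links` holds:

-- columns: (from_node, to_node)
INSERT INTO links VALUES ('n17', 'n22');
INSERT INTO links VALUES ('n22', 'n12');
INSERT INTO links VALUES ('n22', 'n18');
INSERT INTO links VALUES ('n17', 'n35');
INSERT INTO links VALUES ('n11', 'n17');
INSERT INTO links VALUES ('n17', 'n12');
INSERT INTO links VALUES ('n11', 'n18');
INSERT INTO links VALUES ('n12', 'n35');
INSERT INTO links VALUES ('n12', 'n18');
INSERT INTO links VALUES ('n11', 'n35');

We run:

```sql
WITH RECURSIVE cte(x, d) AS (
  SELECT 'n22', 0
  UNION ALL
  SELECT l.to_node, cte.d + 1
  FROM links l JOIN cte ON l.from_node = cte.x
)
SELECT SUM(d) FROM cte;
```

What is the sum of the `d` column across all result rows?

Base: (n22, d=0).
Iteration 1: edges from {n22} -> (n12, d=1), (n18, d=1).
Iteration 2: edges from {n12,n18} -> (n18, d=2), (n35, d=2).
Iteration 3: no outgoing edges from {n18,n35}; recursion stops.
SUM(d) = 0 + 1 + 1 + 2 + 2 = 6.

6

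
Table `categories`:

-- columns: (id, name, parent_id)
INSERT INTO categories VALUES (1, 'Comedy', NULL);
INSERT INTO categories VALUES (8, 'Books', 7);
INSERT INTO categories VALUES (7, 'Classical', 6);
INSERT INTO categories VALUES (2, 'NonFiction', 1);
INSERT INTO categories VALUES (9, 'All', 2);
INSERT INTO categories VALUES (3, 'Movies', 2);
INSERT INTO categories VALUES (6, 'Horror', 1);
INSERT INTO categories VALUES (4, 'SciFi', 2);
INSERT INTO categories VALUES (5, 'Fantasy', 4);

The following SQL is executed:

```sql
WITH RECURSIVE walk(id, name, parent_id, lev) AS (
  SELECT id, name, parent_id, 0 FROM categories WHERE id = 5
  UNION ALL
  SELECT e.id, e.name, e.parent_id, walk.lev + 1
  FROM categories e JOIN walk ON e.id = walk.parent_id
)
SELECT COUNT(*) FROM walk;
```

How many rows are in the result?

Base: id=5 (Fantasy), parent_id=4, lev 0.
Iteration 1: join on id=4 -> SciFi (id 4, parent_id=2, lev 1).
Iteration 2: join on id=2 -> NonFiction (id 2, parent_id=1, lev 2).
Iteration 3: join on id=1 -> Comedy (id 1, parent_id=NULL, lev 3).
Iteration 4: parent_id is NULL; no match; recursion stops.
Total rows emitted: 4.

4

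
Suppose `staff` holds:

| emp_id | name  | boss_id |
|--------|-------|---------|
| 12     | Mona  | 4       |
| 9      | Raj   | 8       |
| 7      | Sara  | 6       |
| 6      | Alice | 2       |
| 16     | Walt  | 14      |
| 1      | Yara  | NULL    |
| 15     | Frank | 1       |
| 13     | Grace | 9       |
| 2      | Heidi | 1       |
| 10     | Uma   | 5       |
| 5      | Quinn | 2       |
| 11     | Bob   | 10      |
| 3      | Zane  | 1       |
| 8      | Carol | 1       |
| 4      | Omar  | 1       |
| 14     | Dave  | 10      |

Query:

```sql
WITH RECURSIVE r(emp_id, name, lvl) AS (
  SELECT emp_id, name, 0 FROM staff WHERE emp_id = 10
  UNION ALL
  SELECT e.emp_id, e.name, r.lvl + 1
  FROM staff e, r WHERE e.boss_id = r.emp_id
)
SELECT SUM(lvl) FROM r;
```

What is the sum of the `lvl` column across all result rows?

4

Base: emp_id=10 (Uma) at lvl 0.
Iteration 1: rows with boss_id in {10} -> Bob (id 11, lvl 1), Dave (id 14, lvl 1).
Iteration 2: rows with boss_id in {11,14} -> Walt (id 16, lvl 2).
Iteration 3: no rows with boss_id in {16}; recursion stops.
SUM(lvl) = 0 + 1 + 1 + 2 = 4.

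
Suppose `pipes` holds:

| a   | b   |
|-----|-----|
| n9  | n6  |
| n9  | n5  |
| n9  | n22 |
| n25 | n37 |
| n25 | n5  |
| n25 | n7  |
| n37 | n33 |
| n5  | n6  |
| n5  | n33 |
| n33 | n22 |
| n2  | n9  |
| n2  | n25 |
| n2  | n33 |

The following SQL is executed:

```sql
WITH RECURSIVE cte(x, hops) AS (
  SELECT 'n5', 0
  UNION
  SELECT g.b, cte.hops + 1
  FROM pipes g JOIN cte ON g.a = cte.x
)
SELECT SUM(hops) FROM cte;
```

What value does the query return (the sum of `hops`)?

Base: (n5, hops=0).
Iteration 1: edges from {n5} -> (n33, hops=1), (n6, hops=1).
Iteration 2: edges from {n33,n6} -> (n22, hops=2).
Iteration 3: no outgoing edges from {n22}; recursion stops.
SUM(hops) = 0 + 1 + 1 + 2 = 4.

4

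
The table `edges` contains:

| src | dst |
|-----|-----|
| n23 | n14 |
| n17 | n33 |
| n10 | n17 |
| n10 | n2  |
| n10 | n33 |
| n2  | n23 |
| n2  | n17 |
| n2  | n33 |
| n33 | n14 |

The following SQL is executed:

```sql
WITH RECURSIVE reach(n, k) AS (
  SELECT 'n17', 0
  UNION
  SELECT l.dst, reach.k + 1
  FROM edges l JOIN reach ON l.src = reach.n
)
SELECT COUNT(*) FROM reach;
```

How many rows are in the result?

3

Base: (n17, k=0).
Iteration 1: edges from {n17} -> (n33, k=1).
Iteration 2: edges from {n33} -> (n14, k=2).
Iteration 3: no outgoing edges from {n14}; recursion stops.
Total rows emitted: 3.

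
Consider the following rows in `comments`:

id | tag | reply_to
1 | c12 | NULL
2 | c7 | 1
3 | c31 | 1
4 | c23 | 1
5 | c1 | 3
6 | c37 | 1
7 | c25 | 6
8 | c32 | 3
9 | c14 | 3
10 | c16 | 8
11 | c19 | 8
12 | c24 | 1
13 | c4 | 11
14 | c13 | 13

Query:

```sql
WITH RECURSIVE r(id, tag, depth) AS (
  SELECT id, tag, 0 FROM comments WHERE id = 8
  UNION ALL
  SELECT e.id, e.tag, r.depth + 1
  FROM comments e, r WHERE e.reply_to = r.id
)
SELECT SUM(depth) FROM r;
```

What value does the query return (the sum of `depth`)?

Base: id=8 (c32) at depth 0.
Iteration 1: rows with reply_to in {8} -> c16 (id 10, depth 1), c19 (id 11, depth 1).
Iteration 2: rows with reply_to in {10,11} -> c4 (id 13, depth 2).
Iteration 3: rows with reply_to in {13} -> c13 (id 14, depth 3).
Iteration 4: no rows with reply_to in {14}; recursion stops.
SUM(depth) = 0 + 1 + 1 + 2 + 3 = 7.

7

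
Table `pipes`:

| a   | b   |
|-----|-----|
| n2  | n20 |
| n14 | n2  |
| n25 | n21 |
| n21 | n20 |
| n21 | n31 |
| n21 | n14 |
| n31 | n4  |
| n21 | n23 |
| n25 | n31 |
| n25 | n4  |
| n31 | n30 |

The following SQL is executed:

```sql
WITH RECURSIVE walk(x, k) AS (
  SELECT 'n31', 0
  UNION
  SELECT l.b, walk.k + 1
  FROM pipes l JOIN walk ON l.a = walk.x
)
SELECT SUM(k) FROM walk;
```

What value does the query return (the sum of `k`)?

2

Base: (n31, k=0).
Iteration 1: edges from {n31} -> (n30, k=1), (n4, k=1).
Iteration 2: no outgoing edges from {n30,n4}; recursion stops.
SUM(k) = 0 + 1 + 1 = 2.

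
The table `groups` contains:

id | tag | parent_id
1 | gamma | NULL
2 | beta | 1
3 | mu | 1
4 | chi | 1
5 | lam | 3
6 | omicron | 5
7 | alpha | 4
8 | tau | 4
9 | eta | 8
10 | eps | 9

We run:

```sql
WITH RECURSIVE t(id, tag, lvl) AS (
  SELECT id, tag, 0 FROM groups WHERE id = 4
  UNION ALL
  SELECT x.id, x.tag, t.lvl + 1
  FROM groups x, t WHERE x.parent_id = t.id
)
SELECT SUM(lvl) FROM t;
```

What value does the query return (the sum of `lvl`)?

Base: id=4 (chi) at lvl 0.
Iteration 1: rows with parent_id in {4} -> alpha (id 7, lvl 1), tau (id 8, lvl 1).
Iteration 2: rows with parent_id in {7,8} -> eta (id 9, lvl 2).
Iteration 3: rows with parent_id in {9} -> eps (id 10, lvl 3).
Iteration 4: no rows with parent_id in {10}; recursion stops.
SUM(lvl) = 0 + 1 + 1 + 2 + 3 = 7.

7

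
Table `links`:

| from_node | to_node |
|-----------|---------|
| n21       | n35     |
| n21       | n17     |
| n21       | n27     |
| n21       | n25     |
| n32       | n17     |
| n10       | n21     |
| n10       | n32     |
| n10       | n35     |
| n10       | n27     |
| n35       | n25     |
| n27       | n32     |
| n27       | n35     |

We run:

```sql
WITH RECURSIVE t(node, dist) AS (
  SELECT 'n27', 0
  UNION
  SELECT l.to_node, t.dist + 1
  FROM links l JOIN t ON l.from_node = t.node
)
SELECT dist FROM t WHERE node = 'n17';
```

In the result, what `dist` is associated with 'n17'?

Base: (n27, dist=0).
Iteration 1: edges from {n27} -> (n32, dist=1), (n35, dist=1).
Iteration 2: edges from {n32,n35} -> (n17, dist=2), (n25, dist=2).
Iteration 3: no outgoing edges from {n17,n25}; recursion stops.

2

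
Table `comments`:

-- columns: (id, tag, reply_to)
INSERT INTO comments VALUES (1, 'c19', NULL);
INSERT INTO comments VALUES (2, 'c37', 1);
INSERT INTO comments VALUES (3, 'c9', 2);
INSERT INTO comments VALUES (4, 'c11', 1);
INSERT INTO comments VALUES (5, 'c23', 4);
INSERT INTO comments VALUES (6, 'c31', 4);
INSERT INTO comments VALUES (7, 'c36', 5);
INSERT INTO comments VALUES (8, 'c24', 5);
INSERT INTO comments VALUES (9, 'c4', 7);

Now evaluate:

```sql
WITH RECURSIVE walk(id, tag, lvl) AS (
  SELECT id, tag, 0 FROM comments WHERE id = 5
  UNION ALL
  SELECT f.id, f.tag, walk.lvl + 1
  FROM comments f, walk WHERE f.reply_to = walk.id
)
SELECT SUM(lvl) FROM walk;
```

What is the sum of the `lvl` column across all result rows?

4

Base: id=5 (c23) at lvl 0.
Iteration 1: rows with reply_to in {5} -> c36 (id 7, lvl 1), c24 (id 8, lvl 1).
Iteration 2: rows with reply_to in {7,8} -> c4 (id 9, lvl 2).
Iteration 3: no rows with reply_to in {9}; recursion stops.
SUM(lvl) = 0 + 1 + 1 + 2 = 4.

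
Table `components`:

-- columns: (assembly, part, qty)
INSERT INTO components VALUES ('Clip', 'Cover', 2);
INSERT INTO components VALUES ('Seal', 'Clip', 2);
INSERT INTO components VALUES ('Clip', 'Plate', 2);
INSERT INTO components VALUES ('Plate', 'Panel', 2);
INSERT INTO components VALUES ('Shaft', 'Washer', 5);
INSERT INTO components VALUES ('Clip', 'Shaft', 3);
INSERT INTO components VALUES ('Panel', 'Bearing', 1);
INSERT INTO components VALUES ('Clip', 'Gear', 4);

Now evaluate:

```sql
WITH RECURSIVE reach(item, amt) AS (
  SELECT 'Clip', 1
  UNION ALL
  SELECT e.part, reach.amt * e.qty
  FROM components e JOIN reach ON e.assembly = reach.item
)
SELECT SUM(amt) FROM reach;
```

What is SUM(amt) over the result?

35

Base: (Clip, amt=1).
Iteration 1: components of {Clip} -> Cover = 1*2 = 2, Gear = 1*4 = 4, Plate = 1*2 = 2, Shaft = 1*3 = 3.
Iteration 2: components of {Cover,Gear,Plate,Shaft} -> Panel = 2*2 = 4, Washer = 3*5 = 15.
Iteration 3: components of {Panel,Washer} -> Bearing = 4*1 = 4.
Iteration 4: no further components; recursion stops.
SUM(amt) = 1 + 3 + 4 + 2 + 2 + 15 + 4 + 4 = 35.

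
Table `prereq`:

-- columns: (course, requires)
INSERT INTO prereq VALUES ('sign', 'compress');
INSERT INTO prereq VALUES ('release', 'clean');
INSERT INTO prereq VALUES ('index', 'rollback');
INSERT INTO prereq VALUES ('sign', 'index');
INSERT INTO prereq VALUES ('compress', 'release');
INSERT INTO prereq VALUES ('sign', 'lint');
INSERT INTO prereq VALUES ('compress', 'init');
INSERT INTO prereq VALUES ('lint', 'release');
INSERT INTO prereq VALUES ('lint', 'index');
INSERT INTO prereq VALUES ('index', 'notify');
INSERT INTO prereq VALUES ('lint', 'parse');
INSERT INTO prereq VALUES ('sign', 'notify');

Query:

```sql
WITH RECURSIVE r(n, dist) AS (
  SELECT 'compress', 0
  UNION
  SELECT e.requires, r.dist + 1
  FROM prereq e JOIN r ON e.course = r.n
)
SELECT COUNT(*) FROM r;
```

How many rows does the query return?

Base: (compress, dist=0).
Iteration 1: edges from {compress} -> (init, dist=1), (release, dist=1).
Iteration 2: edges from {init,release} -> (clean, dist=2).
Iteration 3: no outgoing edges from {clean}; recursion stops.
Total rows emitted: 4.

4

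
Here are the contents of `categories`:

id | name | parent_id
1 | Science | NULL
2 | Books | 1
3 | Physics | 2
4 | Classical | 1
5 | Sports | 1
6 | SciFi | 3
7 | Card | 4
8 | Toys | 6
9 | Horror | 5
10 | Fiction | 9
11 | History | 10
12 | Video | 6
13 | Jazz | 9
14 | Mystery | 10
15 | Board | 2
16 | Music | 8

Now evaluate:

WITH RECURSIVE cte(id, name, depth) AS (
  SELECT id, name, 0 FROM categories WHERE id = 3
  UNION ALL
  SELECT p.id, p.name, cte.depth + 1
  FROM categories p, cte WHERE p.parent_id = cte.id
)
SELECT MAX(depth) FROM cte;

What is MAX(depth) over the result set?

Base: id=3 (Physics) at depth 0.
Iteration 1: rows with parent_id in {3} -> SciFi (id 6, depth 1).
Iteration 2: rows with parent_id in {6} -> Toys (id 8, depth 2), Video (id 12, depth 2).
Iteration 3: rows with parent_id in {8,12} -> Music (id 16, depth 3).
Iteration 4: no rows with parent_id in {16}; recursion stops.
depth values: 0, 1, 2, 2, 3; the maximum is 3.

3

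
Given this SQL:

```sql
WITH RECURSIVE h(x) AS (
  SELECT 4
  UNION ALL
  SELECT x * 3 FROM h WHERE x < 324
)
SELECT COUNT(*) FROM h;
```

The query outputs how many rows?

5

Base: x=4.
Iteration 1: 4 < 324 holds -> x = 4 * 3 = 12.
Iteration 2: 12 < 324 holds -> x = 12 * 3 = 36.
Iteration 3: 36 < 324 holds -> x = 36 * 3 = 108.
Iteration 4: 108 < 324 holds -> x = 108 * 3 = 324.
Iteration 5: 324 < 324 fails; recursion stops.
Total rows emitted: 5.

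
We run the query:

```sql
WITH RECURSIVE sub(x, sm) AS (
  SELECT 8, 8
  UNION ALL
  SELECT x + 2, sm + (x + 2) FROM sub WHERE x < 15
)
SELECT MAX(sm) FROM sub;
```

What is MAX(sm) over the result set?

60

Base: x=8, sm=8.
Iteration 1: 8 < 15 holds -> x = 8 + 2 = 10, sm = 8 + 10 = 18.
Iteration 2: 10 < 15 holds -> x = 10 + 2 = 12, sm = 18 + 12 = 30.
Iteration 3: 12 < 15 holds -> x = 12 + 2 = 14, sm = 30 + 14 = 44.
Iteration 4: 14 < 15 holds -> x = 14 + 2 = 16, sm = 44 + 16 = 60.
Iteration 5: 16 < 15 fails; recursion stops.
sm values: 8, 18, 30, 44, 60; the maximum is 60.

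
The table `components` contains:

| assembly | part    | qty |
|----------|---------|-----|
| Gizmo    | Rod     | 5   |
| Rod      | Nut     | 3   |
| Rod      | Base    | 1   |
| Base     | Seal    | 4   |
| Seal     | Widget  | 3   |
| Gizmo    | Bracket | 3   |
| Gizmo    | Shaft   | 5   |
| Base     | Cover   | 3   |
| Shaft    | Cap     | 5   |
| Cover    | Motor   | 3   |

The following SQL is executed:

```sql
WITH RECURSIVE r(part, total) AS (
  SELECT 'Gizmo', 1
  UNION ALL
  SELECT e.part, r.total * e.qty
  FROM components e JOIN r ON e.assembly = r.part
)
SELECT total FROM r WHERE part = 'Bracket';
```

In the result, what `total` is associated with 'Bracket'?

3

Base: (Gizmo, total=1).
Iteration 1: components of {Gizmo} -> Bracket = 1*3 = 3, Rod = 1*5 = 5, Shaft = 1*5 = 5.
Iteration 2: components of {Bracket,Rod,Shaft} -> Base = 5*1 = 5, Cap = 5*5 = 25, Nut = 5*3 = 15.
Iteration 3: components of {Base,Cap,Nut} -> Cover = 5*3 = 15, Seal = 5*4 = 20.
Iteration 4: components of {Cover,Seal} -> Motor = 15*3 = 45, Widget = 20*3 = 60.
Iteration 5: no further components; recursion stops.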